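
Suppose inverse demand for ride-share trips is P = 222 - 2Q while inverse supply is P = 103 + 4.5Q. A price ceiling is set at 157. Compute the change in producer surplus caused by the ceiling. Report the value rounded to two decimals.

-430.14

Without the control, 222 - 2Q = 103 + 4.5Q so Q* = 18.3077 and P* = 185.3846.
At P = 157, sellers supply (157 - 103)/4.5 = 12 while buyers want more, so the quantity traded is 12 at price 157.
PS goes from (1/2)(18.3077)(82.3846) = 754.1361 to 324 (computed as (157 - 103)(12) - (1/2)(4.5)(12)^2), a change of -430.1361.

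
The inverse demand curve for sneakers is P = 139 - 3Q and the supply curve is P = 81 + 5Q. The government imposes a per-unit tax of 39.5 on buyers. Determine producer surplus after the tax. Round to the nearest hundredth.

Without the tax, 139 - 3Q = 81 + 5Q so Q* = 7.25 and P* = 117.25.
With the tax, buyers' net willingness to pay falls by 39.5: (139 - 39.5) - 3Q = 81 + 5Q, so Q_t = 2.3125. Buyers pay P_b = 132.0625; sellers receive P_s = P_b - 39.5 = 92.5625.
PS = (1/2)(Q_t)(P_s - 81) = (1/2)(2.3125)(11.5625) = 13.3691.

13.37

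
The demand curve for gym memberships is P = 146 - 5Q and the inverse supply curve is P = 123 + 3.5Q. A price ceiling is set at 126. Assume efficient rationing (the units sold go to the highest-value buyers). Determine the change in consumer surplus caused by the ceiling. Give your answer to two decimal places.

Free-market equilibrium: 146 - 5Q = 123 + 3.5Q gives Q* = 2.7059, P* = 132.4706.
At P = 126, sellers supply (126 - 123)/3.5 = 0.8571 while buyers want more, so the quantity traded is 0.8571 at price 126.
CS goes from (1/2)(2.7059)(13.5294) = 18.3045 to 15.3061 (computed as (146 - 126)(0.8571) - (1/2)(5)(0.8571)^2), a change of -2.9984.

-3.00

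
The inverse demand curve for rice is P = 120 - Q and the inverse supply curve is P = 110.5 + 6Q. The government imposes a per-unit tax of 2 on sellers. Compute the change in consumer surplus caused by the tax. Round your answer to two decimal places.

-0.35

Without the tax, 120 - Q = 110.5 + 6Q so Q* = 1.3571 and P* = 118.6429.
With the tax, sellers need 2 more per unit: 120 - Q = 110.5 + 6Q + 2, so Q_t = 1.0714. Buyers pay P_b = 118.9286; sellers receive P_s = P_b - 2 = 116.9286.
Consumers lose the trapezoid between P* and P_b out to Q_t plus the triangle from Q_t to Q*: change in CS = 0.574 - 0.9209 = -0.3469.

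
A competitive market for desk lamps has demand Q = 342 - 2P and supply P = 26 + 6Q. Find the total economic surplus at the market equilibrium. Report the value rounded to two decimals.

Rewriting demand in inverse form: P = 171 - 0.5Q.
Set 171 - 0.5Q = 26 + 6Q, which gives 145 = 6.5Q, so Q* = 22.3077 and P* = 171 - 0.5(22.3077) = 159.8462.
Total surplus is the full triangle between the curves from 0 to Q*: (1/2)(22.3077)(171 - 26) = 1617.3077.

1617.31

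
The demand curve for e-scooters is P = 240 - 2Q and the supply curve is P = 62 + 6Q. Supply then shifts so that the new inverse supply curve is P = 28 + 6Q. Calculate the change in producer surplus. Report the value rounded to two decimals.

Initial equilibrium: Q_0 = 22.25, P_0 = 195.5; CS_0 = (1/2)(22.25)(44.5) = 495.0625, PS_0 = (1/2)(22.25)(133.5) = 1485.1875.
New equilibrium: 240 - 2Q = 28 + 6Q gives Q_1 = 26.5, P_1 = 187; CS_1 = 702.25, PS_1 = 2106.75.
Change in producer surplus = 2106.75 - 1485.1875 = 621.5625.

621.56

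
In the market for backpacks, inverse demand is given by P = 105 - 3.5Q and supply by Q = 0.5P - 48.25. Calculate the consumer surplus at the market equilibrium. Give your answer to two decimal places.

Rewriting supply in inverse form: P = 96.5 + 2Q.
Setting demand equal to supply, 8.5 = 5.5Q, so Q* = 1.5455 and P* = 99.5909.
The demand choke price is 105, so CS = (1/2)(Q*)(105 - P*) = (1/2)(1.5455)(5.4091) = 4.1798.

4.18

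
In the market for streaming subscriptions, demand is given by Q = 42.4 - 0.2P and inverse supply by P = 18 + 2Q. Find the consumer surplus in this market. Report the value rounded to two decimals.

1920.20

Rewriting demand in inverse form: P = 212 - 5Q.
Equilibrium: 212 - 5Q = 18 + 2Q, so Q* = 27.7143 and P* = 73.4286.
The demand choke price is 212, so CS = (1/2)(Q*)(212 - P*) = (1/2)(27.7143)(138.5714) = 1920.2041.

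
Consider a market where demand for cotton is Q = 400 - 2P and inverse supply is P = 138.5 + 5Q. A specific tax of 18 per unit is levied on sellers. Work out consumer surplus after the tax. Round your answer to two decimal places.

Rewriting demand in inverse form: P = 200 - 0.5Q.
Pre-tax equilibrium: 200 - 0.5Q = 138.5 + 5Q gives Q* = 11.1818, P* = 194.4091.
With the tax, sellers need 18 more per unit: 200 - 0.5Q = 138.5 + 5Q + 18, so Q_t = 7.9091. Buyers pay P_b = 196.0455; sellers receive P_s = P_b - 18 = 178.0455.
CS = (1/2)(Q_t)(200 - P_b) = (1/2)(7.9091)(3.9545) = 15.6384.

15.64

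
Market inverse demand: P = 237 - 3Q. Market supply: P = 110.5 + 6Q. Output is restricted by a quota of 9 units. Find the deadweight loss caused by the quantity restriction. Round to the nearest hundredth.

Without the quota, 237 - 3Q = 110.5 + 6Q gives Q* = 14.0556.
At Q = 9 the demand price is 237 - 3(9) = 210 and the supply price is 110.5 + 6(9) = 164.5.
DWL = (1/2)(gap between curves at 9) x (Q* - 9) = (1/2)(45.5)(5.0556) = 115.0139.

115.01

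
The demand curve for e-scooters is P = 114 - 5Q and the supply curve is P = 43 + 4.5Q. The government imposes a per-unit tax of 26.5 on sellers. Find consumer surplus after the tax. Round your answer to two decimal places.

54.85

Pre-tax equilibrium: 114 - 5Q = 43 + 4.5Q gives Q* = 7.4737, P* = 76.6316.
With the tax, sellers need 26.5 more per unit: 114 - 5Q = 43 + 4.5Q + 26.5, so Q_t = 4.6842. Buyers pay P_b = 90.5789; sellers receive P_s = P_b - 26.5 = 64.0789.
Consumer surplus is the triangle under demand above P_b: (1/2)(4.6842)(114 - 90.5789) = 54.8546.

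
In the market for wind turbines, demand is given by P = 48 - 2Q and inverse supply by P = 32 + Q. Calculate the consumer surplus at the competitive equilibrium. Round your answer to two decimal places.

Setting demand equal to supply, 16 = 3Q, so Q* = 5.3333 and P* = 37.3333.
The demand choke price is 48, so CS = (1/2)(Q*)(48 - P*) = (1/2)(5.3333)(10.6667) = 28.4444.

28.44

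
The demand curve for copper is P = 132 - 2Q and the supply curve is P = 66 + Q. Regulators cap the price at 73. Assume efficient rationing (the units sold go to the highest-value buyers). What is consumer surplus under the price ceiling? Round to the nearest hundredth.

Free-market equilibrium: 132 - 2Q = 66 + Q gives Q* = 22, P* = 88.
At P = 73, sellers supply (73 - 66)/1 = 7 while buyers want more, so the quantity traded is 7 at price 73.
The demand price at Q = 7 is 118. CS is the trapezoid between demand and 73 over [0, 7]: (1/2)[(132 - 73) + (118 - 73)](7) = 364.

364.00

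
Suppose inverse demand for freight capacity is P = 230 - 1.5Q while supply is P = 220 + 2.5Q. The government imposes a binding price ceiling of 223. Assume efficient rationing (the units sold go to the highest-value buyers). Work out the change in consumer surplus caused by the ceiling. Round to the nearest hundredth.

Free-market equilibrium: 230 - 1.5Q = 220 + 2.5Q gives Q* = 2.5, P* = 226.25.
At P = 223, sellers supply (223 - 220)/2.5 = 1.2 while buyers want more, so the quantity traded is 1.2 at price 223.
CS goes from (1/2)(2.5)(3.75) = 4.6875 to 7.32 (computed as (230 - 223)(1.2) - (1/2)(1.5)(1.2)^2), a change of 2.6325.

2.63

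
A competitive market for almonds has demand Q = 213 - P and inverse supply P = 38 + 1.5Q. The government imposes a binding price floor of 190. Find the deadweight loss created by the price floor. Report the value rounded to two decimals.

2761.25

Rewriting demand in inverse form: P = 213 - Q.
Without the control, 213 - Q = 38 + 1.5Q so Q* = 70 and P* = 143.
At the floor price 190, quantity demanded is (213 - 190)/1 = 23; demand is the short side, so Q = 23 trades at P = 190.
At Q = 23 the demand price is 190 and the supply price is 72.5. Deadweight loss is the triangle between the curves from 23 to 70: (1/2)(190 - 72.5)(70 - 23) = 2761.25.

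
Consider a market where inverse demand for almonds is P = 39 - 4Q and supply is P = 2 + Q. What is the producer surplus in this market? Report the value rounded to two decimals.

Set 39 - 4Q = 2 + Q, which gives 37 = 5Q, so Q* = 7.4 and P* = 39 - 4(7.4) = 9.4.
Producer surplus is the triangle above supply below P*: (1/2)(7.4)(9.4 - 2) = (1/2)(7.4)(7.4) = 27.38.

27.38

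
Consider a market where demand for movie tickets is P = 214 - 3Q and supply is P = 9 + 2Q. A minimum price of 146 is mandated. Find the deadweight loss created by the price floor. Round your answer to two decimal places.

840.28

Without the control, 214 - 3Q = 9 + 2Q so Q* = 41 and P* = 91.
At P = 146, buyers demand (214 - 146)/3 = 22.6667 while sellers would supply more, so the quantity traded is 22.6667 at price 146.
At Q = 22.6667 the demand price is 146 and the supply price is 54.3333. Deadweight loss is the triangle between the curves from 22.6667 to 41: (1/2)(146 - 54.3333)(41 - 22.6667) = 840.2778.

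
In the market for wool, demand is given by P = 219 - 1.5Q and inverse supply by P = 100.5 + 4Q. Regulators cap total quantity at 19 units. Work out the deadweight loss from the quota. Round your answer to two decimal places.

Unrestricted equilibrium: Q* = (219 - 100.5)/(1.5 + 4) = 21.5455.
At Q = 19 the demand price is 219 - 1.5(19) = 190.5 and the supply price is 100.5 + 4(19) = 176.5.
DWL = (1/2)(gap between curves at 19) x (Q* - 19) = (1/2)(14)(2.5455) = 17.8182.

17.82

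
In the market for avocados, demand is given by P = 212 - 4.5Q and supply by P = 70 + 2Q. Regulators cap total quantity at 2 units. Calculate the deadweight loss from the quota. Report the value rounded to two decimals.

Unrestricted equilibrium: Q* = (212 - 70)/(4.5 + 2) = 21.8462.
At Q = 2 the demand price is 212 - 4.5(2) = 203 and the supply price is 70 + 2(2) = 74.
Deadweight loss is the triangle between the curves from 2 to 21.8462: (1/2)(203 - 74)(21.8462 - 2) = 1280.0769.

1280.08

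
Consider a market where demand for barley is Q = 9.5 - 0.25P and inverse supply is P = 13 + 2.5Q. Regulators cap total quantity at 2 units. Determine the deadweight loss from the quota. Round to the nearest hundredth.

Rewriting demand in inverse form: P = 38 - 4Q.
Without the quota, 38 - 4Q = 13 + 2.5Q gives Q* = 3.8462.
At Q = 2 the demand price is 38 - 4(2) = 30 and the supply price is 13 + 2.5(2) = 18.
DWL = (1/2)(gap between curves at 2) x (Q* - 2) = (1/2)(12)(1.8462) = 11.0769.

11.08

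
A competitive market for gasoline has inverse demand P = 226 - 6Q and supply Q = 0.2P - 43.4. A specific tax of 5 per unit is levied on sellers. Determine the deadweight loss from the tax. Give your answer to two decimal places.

1.14

Rewriting supply in inverse form: P = 217 + 5Q.
Without the tax, 226 - 6Q = 217 + 5Q so Q* = 0.8182 and P* = 221.0909.
A tax on sellers shifts supply up by 5: 226 - 6Q = 217 + 5Q + 5, so Q_t = 0.3636. Buyers pay P_b = 223.8182; sellers receive P_s = P_b - 5 = 218.8182.
Deadweight loss is the triangle between the curves from Q_t to Q*: (1/2)(0.8182 - 0.3636)(5) = 1.1364.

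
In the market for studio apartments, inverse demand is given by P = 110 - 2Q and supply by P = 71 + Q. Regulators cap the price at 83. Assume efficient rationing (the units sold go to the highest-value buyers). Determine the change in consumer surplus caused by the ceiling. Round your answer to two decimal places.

11.00

Without the control, 110 - 2Q = 71 + Q so Q* = 13 and P* = 84.
At P = 83, sellers supply (83 - 71)/1 = 12 while buyers want more, so the quantity traded is 12 at price 83.
CS goes from (1/2)(13)(26) = 169 to 180 (computed as (110 - 83)(12) - (1/2)(2)(12)^2), a change of 11.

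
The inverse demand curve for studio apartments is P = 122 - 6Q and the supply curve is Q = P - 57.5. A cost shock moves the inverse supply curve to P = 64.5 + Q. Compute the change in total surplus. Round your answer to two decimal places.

-61.00

Rewriting supply in inverse form: P = 57.5 + Q.
Initial equilibrium: Q_0 = 9.2143, P_0 = 66.7143; CS_0 = (1/2)(9.2143)(55.2857) = 254.7092, PS_0 = (1/2)(9.2143)(9.2143) = 42.4515.
New equilibrium: 122 - 6Q = 64.5 + Q gives Q_1 = 8.2143, P_1 = 72.7143; CS_1 = 202.4235, PS_1 = 33.7372.
Change in total surplus = (202.4235 + 33.7372) - (254.7092 + 42.4515) = -61.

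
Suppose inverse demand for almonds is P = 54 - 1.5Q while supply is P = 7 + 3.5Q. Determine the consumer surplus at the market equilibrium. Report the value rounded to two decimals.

Equilibrium: 54 - 1.5Q = 7 + 3.5Q, so Q* = 9.4 and P* = 39.9.
Consumer surplus is the triangle under demand above P*: (1/2)(9.4)(54 - 39.9) = (1/2)(9.4)(14.1) = 66.27.

66.27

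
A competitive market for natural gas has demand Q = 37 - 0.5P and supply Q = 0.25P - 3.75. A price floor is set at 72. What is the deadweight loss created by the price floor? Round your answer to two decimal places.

Rewriting demand in inverse form: P = 74 - 2Q.
Rewriting supply in inverse form: P = 15 + 4Q.
Free-market equilibrium: 74 - 2Q = 15 + 4Q gives Q* = 9.8333, P* = 54.3333.
At the floor price 72, quantity demanded is (74 - 72)/2 = 1; demand is the short side, so Q = 1 trades at P = 72.
At Q = 1 the demand price is 72 and the supply price is 19. Deadweight loss is the triangle between the curves from 1 to 9.8333: (1/2)(72 - 19)(9.8333 - 1) = 234.0833.

234.08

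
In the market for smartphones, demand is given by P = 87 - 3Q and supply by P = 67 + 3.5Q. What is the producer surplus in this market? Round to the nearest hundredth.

16.57

Equilibrium: 87 - 3Q = 67 + 3.5Q, so Q* = 3.0769 and P* = 77.7692.
PS is the area between P* and the supply curve from 0 to Q*: (1/2)(3.0769)(10.7692) = 16.568.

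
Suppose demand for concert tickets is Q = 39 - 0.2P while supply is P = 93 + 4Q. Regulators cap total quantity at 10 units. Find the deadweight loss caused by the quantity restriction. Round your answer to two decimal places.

8.00

Rewriting demand in inverse form: P = 195 - 5Q.
Without the quota, 195 - 5Q = 93 + 4Q gives Q* = 11.3333.
At Q = 10 the demand price is 195 - 5(10) = 145 and the supply price is 93 + 4(10) = 133.
Deadweight loss is the triangle between the curves from 10 to 11.3333: (1/2)(145 - 133)(11.3333 - 10) = 8.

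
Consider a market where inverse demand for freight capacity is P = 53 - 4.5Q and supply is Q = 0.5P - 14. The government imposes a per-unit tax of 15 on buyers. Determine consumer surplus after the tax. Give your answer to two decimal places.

5.33

Rewriting supply in inverse form: P = 28 + 2Q.
Without the tax, 53 - 4.5Q = 28 + 2Q so Q* = 3.8462 and P* = 35.6923.
With the tax, buyers' net willingness to pay falls by 15: (53 - 15) - 4.5Q = 28 + 2Q, so Q_t = 1.5385. Buyers pay P_b = 46.0769; sellers receive P_s = P_b - 15 = 31.0769.
CS = (1/2)(Q_t)(53 - P_b) = (1/2)(1.5385)(6.9231) = 5.3254.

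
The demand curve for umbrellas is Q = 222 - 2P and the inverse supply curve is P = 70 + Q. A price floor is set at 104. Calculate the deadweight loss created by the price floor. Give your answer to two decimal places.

133.33

Rewriting demand in inverse form: P = 111 - 0.5Q.
Without the control, 111 - 0.5Q = 70 + Q so Q* = 27.3333 and P* = 97.3333.
At P = 104, buyers demand (111 - 104)/0.5 = 14 while sellers would supply more, so the quantity traded is 14 at price 104.
The lost-trades triangle has base Q* - 14 = 13.3333 and height equal to the gap between the curves at Q = 14, which is 104 - 84 = 20. DWL = (1/2)(13.3333)(20) = 133.3333.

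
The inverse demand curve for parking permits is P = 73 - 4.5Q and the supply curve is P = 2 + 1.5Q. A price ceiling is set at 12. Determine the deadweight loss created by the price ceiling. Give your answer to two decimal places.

Without the control, 73 - 4.5Q = 2 + 1.5Q so Q* = 11.8333 and P* = 19.75.
At the ceiling price 12, quantity supplied is (12 - 2)/1.5 = 6.6667; supply is the short side, so Q = 6.6667 trades at P = 12.
The lost-trades triangle has base Q* - 6.6667 = 5.1667 and height equal to the gap between the curves at Q = 6.6667, which is 43 - 12 = 31. DWL = (1/2)(5.1667)(31) = 80.0833.

80.08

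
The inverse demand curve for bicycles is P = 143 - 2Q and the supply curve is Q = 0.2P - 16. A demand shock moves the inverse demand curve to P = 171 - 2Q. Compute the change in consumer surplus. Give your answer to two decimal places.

Rewriting supply in inverse form: P = 80 + 5Q.
Initial equilibrium: Q_0 = 9, P_0 = 125; CS_0 = (1/2)(9)(18) = 81, PS_0 = (1/2)(9)(45) = 202.5.
New equilibrium: 171 - 2Q = 80 + 5Q gives Q_1 = 13, P_1 = 145; CS_1 = 169, PS_1 = 422.5.
Change in consumer surplus = 169 - 81 = 88.

88.00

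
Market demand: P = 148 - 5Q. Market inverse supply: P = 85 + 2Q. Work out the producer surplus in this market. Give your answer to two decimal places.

Setting demand equal to supply, 63 = 7Q, so Q* = 9 and P* = 103.
PS is the area between P* and the supply curve from 0 to Q*: (1/2)(9)(18) = 81.

81.00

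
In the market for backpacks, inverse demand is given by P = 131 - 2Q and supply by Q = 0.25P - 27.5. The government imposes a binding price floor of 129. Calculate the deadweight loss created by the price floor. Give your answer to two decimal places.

Rewriting supply in inverse form: P = 110 + 4Q.
Free-market equilibrium: 131 - 2Q = 110 + 4Q gives Q* = 3.5, P* = 124.
At P = 129, buyers demand (131 - 129)/2 = 1 while sellers would supply more, so the quantity traded is 1 at price 129.
At Q = 1 the demand price is 129 and the supply price is 114. Deadweight loss is the triangle between the curves from 1 to 3.5: (1/2)(129 - 114)(3.5 - 1) = 18.75.

18.75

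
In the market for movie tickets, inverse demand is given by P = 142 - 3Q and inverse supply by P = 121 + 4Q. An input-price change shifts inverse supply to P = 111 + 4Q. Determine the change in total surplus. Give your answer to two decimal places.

Initial equilibrium: Q_0 = 3, P_0 = 133; CS_0 = (1/2)(3)(9) = 13.5, PS_0 = (1/2)(3)(12) = 18.
New equilibrium: 142 - 3Q = 111 + 4Q gives Q_1 = 4.4286, P_1 = 128.7143; CS_1 = 29.4184, PS_1 = 39.2245.
Change in total surplus = (29.4184 + 39.2245) - (13.5 + 18) = 37.1429.

37.14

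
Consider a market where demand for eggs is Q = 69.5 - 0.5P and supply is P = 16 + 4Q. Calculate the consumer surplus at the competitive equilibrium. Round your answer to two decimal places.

Rewriting demand in inverse form: P = 139 - 2Q.
Set 139 - 2Q = 16 + 4Q, which gives 123 = 6Q, so Q* = 20.5 and P* = 139 - 2(20.5) = 98.
CS is the area between the demand curve and P* from 0 to Q*: (1/2)(20.5)(41) = 420.25.

420.25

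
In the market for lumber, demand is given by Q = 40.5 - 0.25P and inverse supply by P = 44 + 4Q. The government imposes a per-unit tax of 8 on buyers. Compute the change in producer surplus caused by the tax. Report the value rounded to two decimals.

-57.00

Rewriting demand in inverse form: P = 162 - 4Q.
Without the tax, 162 - 4Q = 44 + 4Q so Q* = 14.75 and P* = 103.
A tax on buyers shifts demand down by 8: (162 - 8) - 4Q = 44 + 4Q, so Q_t = 13.75. Buyers pay P_b = 107; sellers receive P_s = P_b - 8 = 99.
Producers lose the trapezoid between P_s and P* out to Q_t plus the triangle from Q_t to Q*: change in PS = 378.125 - 435.125 = -57.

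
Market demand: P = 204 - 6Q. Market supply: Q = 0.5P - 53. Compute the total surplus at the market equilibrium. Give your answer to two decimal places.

Rewriting supply in inverse form: P = 106 + 2Q.
Set 204 - 6Q = 106 + 2Q, which gives 98 = 8Q, so Q* = 12.25 and P* = 204 - 6(12.25) = 130.5.
CS = (1/2)(12.25)(73.5) = 450.1875 and PS = (1/2)(12.25)(24.5) = 150.0625, so total surplus = 600.25.

600.25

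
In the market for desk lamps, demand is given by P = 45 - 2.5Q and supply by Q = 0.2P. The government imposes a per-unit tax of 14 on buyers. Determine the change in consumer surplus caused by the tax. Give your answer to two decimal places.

-23.64

Rewriting supply in inverse form: P = 5Q.
Pre-tax equilibrium: 45 - 2.5Q = 5Q gives Q* = 6, P* = 30.
A tax on buyers shifts demand down by 14: (45 - 14) - 2.5Q = 5Q, so Q_t = 4.1333. Buyers pay P_b = 34.6667; sellers receive P_s = P_b - 14 = 20.6667.
Consumers lose the trapezoid between P* and P_b out to Q_t plus the triangle from Q_t to Q*: change in CS = 21.3556 - 45 = -23.6444.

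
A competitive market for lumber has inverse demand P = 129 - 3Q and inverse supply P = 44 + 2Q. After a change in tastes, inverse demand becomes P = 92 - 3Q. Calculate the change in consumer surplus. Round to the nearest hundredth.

Initial equilibrium: Q_0 = 17, P_0 = 78; CS_0 = (1/2)(17)(51) = 433.5, PS_0 = (1/2)(17)(34) = 289.
New equilibrium: 92 - 3Q = 44 + 2Q gives Q_1 = 9.6, P_1 = 63.2; CS_1 = 138.24, PS_1 = 92.16.
Change in consumer surplus = 138.24 - 433.5 = -295.26.

-295.26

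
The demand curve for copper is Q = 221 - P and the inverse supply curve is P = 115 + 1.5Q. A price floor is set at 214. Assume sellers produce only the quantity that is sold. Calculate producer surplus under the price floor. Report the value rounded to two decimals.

Rewriting demand in inverse form: P = 221 - Q.
Free-market equilibrium: 221 - Q = 115 + 1.5Q gives Q* = 42.4, P* = 178.6.
At P = 214, buyers demand (221 - 214)/1 = 7 while sellers would supply more, so the quantity traded is 7 at price 214.
The supply price at Q = 7 is 125.5. PS is the trapezoid between 214 and supply over [0, 7]: (1/2)[(214 - 115) + (214 - 125.5)](7) = 656.25.

656.25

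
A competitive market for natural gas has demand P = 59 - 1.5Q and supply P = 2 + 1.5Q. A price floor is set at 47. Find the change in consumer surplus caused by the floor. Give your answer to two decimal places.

-222.75

Without the control, 59 - 1.5Q = 2 + 1.5Q so Q* = 19 and P* = 30.5.
At the floor price 47, quantity demanded is (59 - 47)/1.5 = 8; demand is the short side, so Q = 8 trades at P = 47.
CS goes from (1/2)(19)(28.5) = 270.75 to 48 (computed as (59 - 47)(8) - (1/2)(1.5)(8)^2), a change of -222.75.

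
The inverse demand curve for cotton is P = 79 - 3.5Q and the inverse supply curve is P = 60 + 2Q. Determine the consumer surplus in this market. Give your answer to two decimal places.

Setting demand equal to supply, 19 = 5.5Q, so Q* = 3.4545 and P* = 66.9091.
The demand choke price is 79, so CS = (1/2)(Q*)(79 - P*) = (1/2)(3.4545)(12.0909) = 20.8843.

20.88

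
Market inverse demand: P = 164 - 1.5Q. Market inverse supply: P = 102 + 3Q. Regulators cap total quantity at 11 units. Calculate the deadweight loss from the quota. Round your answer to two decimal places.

17.36

Unrestricted equilibrium: Q* = (164 - 102)/(1.5 + 3) = 13.7778.
At Q = 11 the demand price is 164 - 1.5(11) = 147.5 and the supply price is 102 + 3(11) = 135.
DWL = (1/2)(gap between curves at 11) x (Q* - 11) = (1/2)(12.5)(2.7778) = 17.3611.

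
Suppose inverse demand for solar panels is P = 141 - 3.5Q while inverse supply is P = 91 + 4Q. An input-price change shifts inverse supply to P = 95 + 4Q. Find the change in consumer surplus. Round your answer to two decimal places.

-11.95

Initial equilibrium: Q_0 = 6.6667, P_0 = 117.6667; CS_0 = (1/2)(6.6667)(23.3333) = 77.7778, PS_0 = (1/2)(6.6667)(26.6667) = 88.8889.
New equilibrium: 141 - 3.5Q = 95 + 4Q gives Q_1 = 6.1333, P_1 = 119.5333; CS_1 = 65.8311, PS_1 = 75.2356.
Change in consumer surplus = 65.8311 - 77.7778 = -11.9467.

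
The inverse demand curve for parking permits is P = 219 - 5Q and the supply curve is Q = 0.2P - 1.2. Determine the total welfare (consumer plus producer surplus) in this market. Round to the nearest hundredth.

Rewriting supply in inverse form: P = 6 + 5Q.
Set 219 - 5Q = 6 + 5Q, which gives 213 = 10Q, so Q* = 21.3 and P* = 219 - 5(21.3) = 112.5.
CS = (1/2)(21.3)(106.5) = 1134.225 and PS = (1/2)(21.3)(106.5) = 1134.225, so total surplus = 2268.45.

2268.45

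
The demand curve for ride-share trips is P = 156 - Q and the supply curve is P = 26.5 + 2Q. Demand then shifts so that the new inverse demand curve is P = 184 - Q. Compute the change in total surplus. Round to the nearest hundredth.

1339.33

Initial equilibrium: Q_0 = 43.1667, P_0 = 112.8333; CS_0 = (1/2)(43.1667)(43.1667) = 931.6806, PS_0 = (1/2)(43.1667)(86.3333) = 1863.3611.
New equilibrium: 184 - Q = 26.5 + 2Q gives Q_1 = 52.5, P_1 = 131.5; CS_1 = 1378.125, PS_1 = 2756.25.
Change in total surplus = (1378.125 + 2756.25) - (931.6806 + 1863.3611) = 1339.3333.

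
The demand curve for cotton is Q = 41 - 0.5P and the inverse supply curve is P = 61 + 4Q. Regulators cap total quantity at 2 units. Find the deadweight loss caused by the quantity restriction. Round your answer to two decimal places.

6.75

Rewriting demand in inverse form: P = 82 - 2Q.
Unrestricted equilibrium: Q* = (82 - 61)/(2 + 4) = 3.5.
At Q = 2 the demand price is 82 - 2(2) = 78 and the supply price is 61 + 4(2) = 69.
DWL = (1/2)(gap between curves at 2) x (Q* - 2) = (1/2)(9)(1.5) = 6.75.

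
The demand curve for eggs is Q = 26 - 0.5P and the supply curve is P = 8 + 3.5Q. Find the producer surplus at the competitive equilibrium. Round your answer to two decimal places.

Rewriting demand in inverse form: P = 52 - 2Q.
Set 52 - 2Q = 8 + 3.5Q, which gives 44 = 5.5Q, so Q* = 8 and P* = 52 - 2(8) = 36.
The supply curve's price intercept is 8, so PS = (1/2)(Q*)(P* - 8) = (1/2)(8)(28) = 112.

112.00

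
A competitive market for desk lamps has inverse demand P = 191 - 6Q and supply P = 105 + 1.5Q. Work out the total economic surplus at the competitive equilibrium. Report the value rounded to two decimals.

Setting demand equal to supply, 86 = 7.5Q, so Q* = 11.4667 and P* = 122.2.
Total surplus is the full triangle between the curves from 0 to Q*: (1/2)(11.4667)(191 - 105) = 493.0667.

493.07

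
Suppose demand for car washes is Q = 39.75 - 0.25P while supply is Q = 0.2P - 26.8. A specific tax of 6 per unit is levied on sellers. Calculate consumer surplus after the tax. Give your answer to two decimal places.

Rewriting demand in inverse form: P = 159 - 4Q.
Rewriting supply in inverse form: P = 134 + 5Q.
Without the tax, 159 - 4Q = 134 + 5Q so Q* = 2.7778 and P* = 147.8889.
A tax on sellers shifts supply up by 6: 159 - 4Q = 134 + 5Q + 6, so Q_t = 2.1111. Buyers pay P_b = 150.5556; sellers receive P_s = P_b - 6 = 144.5556.
CS = (1/2)(Q_t)(159 - P_b) = (1/2)(2.1111)(8.4444) = 8.9136.

8.91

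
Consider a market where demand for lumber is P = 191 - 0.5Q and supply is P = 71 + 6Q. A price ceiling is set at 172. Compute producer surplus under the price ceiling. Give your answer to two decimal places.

850.08

Without the control, 191 - 0.5Q = 71 + 6Q so Q* = 18.4615 and P* = 181.7692.
At the ceiling price 172, quantity supplied is (172 - 71)/6 = 16.8333; supply is the short side, so Q = 16.8333 trades at P = 172.
PS is the triangle above supply below 172: (1/2)(16.8333)(172 - 71) = 850.0833.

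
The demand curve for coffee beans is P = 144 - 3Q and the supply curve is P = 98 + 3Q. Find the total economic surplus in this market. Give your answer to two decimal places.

Setting demand equal to supply, 46 = 6Q, so Q* = 7.6667 and P* = 121.
Total surplus is the full triangle between the curves from 0 to Q*: (1/2)(7.6667)(144 - 98) = 176.3333.

176.33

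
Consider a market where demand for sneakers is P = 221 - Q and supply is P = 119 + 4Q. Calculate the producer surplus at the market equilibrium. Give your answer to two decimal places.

832.32

Setting demand equal to supply, 102 = 5Q, so Q* = 20.4 and P* = 200.6.
The supply curve's price intercept is 119, so PS = (1/2)(Q*)(P* - 119) = (1/2)(20.4)(81.6) = 832.32.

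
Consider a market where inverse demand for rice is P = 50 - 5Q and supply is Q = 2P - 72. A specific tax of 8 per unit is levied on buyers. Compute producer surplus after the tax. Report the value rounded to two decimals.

Rewriting supply in inverse form: P = 36 + 0.5Q.
Pre-tax equilibrium: 50 - 5Q = 36 + 0.5Q gives Q* = 2.5455, P* = 37.2727.
A tax on buyers shifts demand down by 8: (50 - 8) - 5Q = 36 + 0.5Q, so Q_t = 1.0909. Buyers pay P_b = 44.5455; sellers receive P_s = P_b - 8 = 36.5455.
Producer surplus is the triangle above supply below P_s: (1/2)(1.0909)(36.5455 - 36) = 0.2975.

0.30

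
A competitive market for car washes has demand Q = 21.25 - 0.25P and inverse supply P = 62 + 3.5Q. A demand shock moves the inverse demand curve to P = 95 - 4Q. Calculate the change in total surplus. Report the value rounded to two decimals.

37.33

Rewriting demand in inverse form: P = 85 - 4Q.
Initial equilibrium: Q_0 = 3.0667, P_0 = 72.7333; CS_0 = (1/2)(3.0667)(12.2667) = 18.8089, PS_0 = (1/2)(3.0667)(10.7333) = 16.4578.
New equilibrium: 95 - 4Q = 62 + 3.5Q gives Q_1 = 4.4, P_1 = 77.4; CS_1 = 38.72, PS_1 = 33.88.
Change in total surplus = (38.72 + 33.88) - (18.8089 + 16.4578) = 37.3333.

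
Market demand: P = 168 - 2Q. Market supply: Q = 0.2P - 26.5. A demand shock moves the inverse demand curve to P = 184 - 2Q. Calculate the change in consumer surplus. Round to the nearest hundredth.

Rewriting supply in inverse form: P = 132.5 + 5Q.
Initial equilibrium: Q_0 = 5.0714, P_0 = 157.8571; CS_0 = (1/2)(5.0714)(10.1429) = 25.7194, PS_0 = (1/2)(5.0714)(25.3571) = 64.2985.
New equilibrium: 184 - 2Q = 132.5 + 5Q gives Q_1 = 7.3571, P_1 = 169.2857; CS_1 = 54.1276, PS_1 = 135.3189.
Change in consumer surplus = 54.1276 - 25.7194 = 28.4082.

28.41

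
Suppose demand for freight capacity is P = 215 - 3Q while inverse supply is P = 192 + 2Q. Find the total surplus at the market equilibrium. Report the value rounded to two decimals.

52.90

Setting demand equal to supply, 23 = 5Q, so Q* = 4.6 and P* = 201.2.
CS = (1/2)(4.6)(13.8) = 31.74 and PS = (1/2)(4.6)(9.2) = 21.16, so total surplus = 52.9.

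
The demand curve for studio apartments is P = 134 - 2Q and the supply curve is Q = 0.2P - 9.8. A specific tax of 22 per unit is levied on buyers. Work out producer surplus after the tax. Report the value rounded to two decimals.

202.50

Rewriting supply in inverse form: P = 49 + 5Q.
Without the tax, 134 - 2Q = 49 + 5Q so Q* = 12.1429 and P* = 109.7143.
With the tax, buyers' net willingness to pay falls by 22: (134 - 22) - 2Q = 49 + 5Q, so Q_t = 9. Buyers pay P_b = 116; sellers receive P_s = P_b - 22 = 94.
Producer surplus is the triangle above supply below P_s: (1/2)(9)(94 - 49) = 202.5.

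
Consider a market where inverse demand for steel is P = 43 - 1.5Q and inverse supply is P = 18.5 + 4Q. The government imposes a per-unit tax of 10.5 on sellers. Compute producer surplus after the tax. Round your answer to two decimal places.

Pre-tax equilibrium: 43 - 1.5Q = 18.5 + 4Q gives Q* = 4.4545, P* = 36.3182.
A tax on sellers shifts supply up by 10.5: 43 - 1.5Q = 18.5 + 4Q + 10.5, so Q_t = 2.5455. Buyers pay P_b = 39.1818; sellers receive P_s = P_b - 10.5 = 28.6818.
PS = (1/2)(Q_t)(P_s - 18.5) = (1/2)(2.5455)(10.1818) = 12.9587.

12.96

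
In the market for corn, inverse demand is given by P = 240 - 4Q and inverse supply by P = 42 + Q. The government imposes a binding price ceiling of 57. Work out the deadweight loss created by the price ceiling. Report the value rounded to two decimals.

Without the control, 240 - 4Q = 42 + Q so Q* = 39.6 and P* = 81.6.
At P = 57, sellers supply (57 - 42)/1 = 15 while buyers want more, so the quantity traded is 15 at price 57.
At Q = 15 the demand price is 180 and the supply price is 57. Deadweight loss is the triangle between the curves from 15 to 39.6: (1/2)(180 - 57)(39.6 - 15) = 1512.9.

1512.90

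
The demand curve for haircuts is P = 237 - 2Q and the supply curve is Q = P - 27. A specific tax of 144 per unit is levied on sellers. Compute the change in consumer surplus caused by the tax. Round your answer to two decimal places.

Rewriting supply in inverse form: P = 27 + Q.
Without the tax, 237 - 2Q = 27 + Q so Q* = 70 and P* = 97.
A tax on sellers shifts supply up by 144: 237 - 2Q = 27 + Q + 144, so Q_t = 22. Buyers pay P_b = 193; sellers receive P_s = P_b - 144 = 49.
Consumers lose the trapezoid between P* and P_b out to Q_t plus the triangle from Q_t to Q*: change in CS = 484 - 4900 = -4416.

-4416.00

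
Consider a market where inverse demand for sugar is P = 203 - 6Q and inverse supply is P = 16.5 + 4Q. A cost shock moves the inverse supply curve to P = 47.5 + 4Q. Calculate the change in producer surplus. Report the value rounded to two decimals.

-212.04

Initial equilibrium: Q_0 = 18.65, P_0 = 91.1; CS_0 = (1/2)(18.65)(111.9) = 1043.4675, PS_0 = (1/2)(18.65)(74.6) = 695.645.
New equilibrium: 203 - 6Q = 47.5 + 4Q gives Q_1 = 15.55, P_1 = 109.7; CS_1 = 725.4075, PS_1 = 483.605.
Change in producer surplus = 483.605 - 695.645 = -212.04.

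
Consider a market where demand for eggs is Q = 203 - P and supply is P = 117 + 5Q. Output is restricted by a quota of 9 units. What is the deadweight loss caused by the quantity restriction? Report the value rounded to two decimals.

85.33

Rewriting demand in inverse form: P = 203 - Q.
Unrestricted equilibrium: Q* = (203 - 117)/(1 + 5) = 14.3333.
At Q = 9 the demand price is 203 - (9) = 194 and the supply price is 117 + 5(9) = 162.
DWL = (1/2)(gap between curves at 9) x (Q* - 9) = (1/2)(32)(5.3333) = 85.3333.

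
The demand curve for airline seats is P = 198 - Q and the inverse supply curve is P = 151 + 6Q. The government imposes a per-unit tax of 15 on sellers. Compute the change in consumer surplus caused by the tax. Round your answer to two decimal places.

-12.09

Without the tax, 198 - Q = 151 + 6Q so Q* = 6.7143 and P* = 191.2857.
A tax on sellers shifts supply up by 15: 198 - Q = 151 + 6Q + 15, so Q_t = 4.5714. Buyers pay P_b = 193.4286; sellers receive P_s = P_b - 15 = 178.4286.
CS falls from (1/2)(6.7143)(6.7143) = 22.5408 to (1/2)(4.5714)(4.5714) = 10.449, a change of -12.0918.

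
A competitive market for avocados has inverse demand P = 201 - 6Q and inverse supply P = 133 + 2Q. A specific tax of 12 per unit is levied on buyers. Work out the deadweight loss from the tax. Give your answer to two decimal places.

9.00

Pre-tax equilibrium: 201 - 6Q = 133 + 2Q gives Q* = 8.5, P* = 150.
With the tax, buyers' net willingness to pay falls by 12: (201 - 12) - 6Q = 133 + 2Q, so Q_t = 7. Buyers pay P_b = 159; sellers receive P_s = P_b - 12 = 147.
The welfare triangle lost has base Q* - Q_t = 1.5 and height t = 12, so DWL = (1/2)(1.5)(12) = 9.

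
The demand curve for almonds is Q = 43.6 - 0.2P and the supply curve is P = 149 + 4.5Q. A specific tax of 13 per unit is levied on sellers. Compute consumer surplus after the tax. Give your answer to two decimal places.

Rewriting demand in inverse form: P = 218 - 5Q.
Pre-tax equilibrium: 218 - 5Q = 149 + 4.5Q gives Q* = 7.2632, P* = 181.6842.
A tax on sellers shifts supply up by 13: 218 - 5Q = 149 + 4.5Q + 13, so Q_t = 5.8947. Buyers pay P_b = 188.5263; sellers receive P_s = P_b - 13 = 175.5263.
Consumer surplus is the triangle under demand above P_b: (1/2)(5.8947)(218 - 188.5263) = 86.8698.

86.87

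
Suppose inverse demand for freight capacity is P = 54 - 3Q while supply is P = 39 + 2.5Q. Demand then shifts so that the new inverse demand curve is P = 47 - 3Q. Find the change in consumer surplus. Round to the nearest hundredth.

Initial equilibrium: Q_0 = 2.7273, P_0 = 45.8182; CS_0 = (1/2)(2.7273)(8.1818) = 11.157, PS_0 = (1/2)(2.7273)(6.8182) = 9.2975.
New equilibrium: 47 - 3Q = 39 + 2.5Q gives Q_1 = 1.4545, P_1 = 42.6364; CS_1 = 3.1736, PS_1 = 2.6446.
Change in consumer surplus = 3.1736 - 11.157 = -7.9835.

-7.98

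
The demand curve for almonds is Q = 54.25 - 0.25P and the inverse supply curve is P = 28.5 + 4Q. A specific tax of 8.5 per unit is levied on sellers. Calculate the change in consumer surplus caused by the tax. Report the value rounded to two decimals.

-97.88

Rewriting demand in inverse form: P = 217 - 4Q.
Without the tax, 217 - 4Q = 28.5 + 4Q so Q* = 23.5625 and P* = 122.75.
A tax on sellers shifts supply up by 8.5: 217 - 4Q = 28.5 + 4Q + 8.5, so Q_t = 22.5. Buyers pay P_b = 127; sellers receive P_s = P_b - 8.5 = 118.5.
CS falls from (1/2)(23.5625)(94.25) = 1110.3828 to (1/2)(22.5)(90) = 1012.5, a change of -97.8828.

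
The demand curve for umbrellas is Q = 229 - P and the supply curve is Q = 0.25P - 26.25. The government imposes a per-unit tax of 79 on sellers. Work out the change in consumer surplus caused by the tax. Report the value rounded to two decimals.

-267.02

Rewriting demand in inverse form: P = 229 - Q.
Rewriting supply in inverse form: P = 105 + 4Q.
Pre-tax equilibrium: 229 - Q = 105 + 4Q gives Q* = 24.8, P* = 204.2.
A tax on sellers shifts supply up by 79: 229 - Q = 105 + 4Q + 79, so Q_t = 9. Buyers pay P_b = 220; sellers receive P_s = P_b - 79 = 141.
CS falls from (1/2)(24.8)(24.8) = 307.52 to (1/2)(9)(9) = 40.5, a change of -267.02.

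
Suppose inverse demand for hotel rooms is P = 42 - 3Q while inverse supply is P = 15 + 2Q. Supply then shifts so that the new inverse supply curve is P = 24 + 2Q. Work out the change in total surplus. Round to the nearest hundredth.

-40.50

Initial equilibrium: Q_0 = 5.4, P_0 = 25.8; CS_0 = (1/2)(5.4)(16.2) = 43.74, PS_0 = (1/2)(5.4)(10.8) = 29.16.
New equilibrium: 42 - 3Q = 24 + 2Q gives Q_1 = 3.6, P_1 = 31.2; CS_1 = 19.44, PS_1 = 12.96.
Change in total surplus = (19.44 + 12.96) - (43.74 + 29.16) = -40.5.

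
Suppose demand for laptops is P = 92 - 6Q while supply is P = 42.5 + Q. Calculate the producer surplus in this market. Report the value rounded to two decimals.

25.00

Setting demand equal to supply, 49.5 = 7Q, so Q* = 7.0714 and P* = 49.5714.
PS is the area between P* and the supply curve from 0 to Q*: (1/2)(7.0714)(7.0714) = 25.0026.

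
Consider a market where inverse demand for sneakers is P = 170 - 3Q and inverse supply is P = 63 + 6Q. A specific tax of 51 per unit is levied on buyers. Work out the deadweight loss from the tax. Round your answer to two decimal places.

Without the tax, 170 - 3Q = 63 + 6Q so Q* = 11.8889 and P* = 134.3333.
A tax on buyers shifts demand down by 51: (170 - 51) - 3Q = 63 + 6Q, so Q_t = 6.2222. Buyers pay P_b = 151.3333; sellers receive P_s = P_b - 51 = 100.3333.
Deadweight loss is the triangle between the curves from Q_t to Q*: (1/2)(11.8889 - 6.2222)(51) = 144.5.

144.50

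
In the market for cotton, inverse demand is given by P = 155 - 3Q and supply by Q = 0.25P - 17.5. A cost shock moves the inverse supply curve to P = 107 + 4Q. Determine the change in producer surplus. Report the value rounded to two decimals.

Rewriting supply in inverse form: P = 70 + 4Q.
Initial equilibrium: Q_0 = 12.1429, P_0 = 118.5714; CS_0 = (1/2)(12.1429)(36.4286) = 221.1735, PS_0 = (1/2)(12.1429)(48.5714) = 294.898.
New equilibrium: 155 - 3Q = 107 + 4Q gives Q_1 = 6.8571, P_1 = 134.4286; CS_1 = 70.5306, PS_1 = 94.0408.
Change in producer surplus = 94.0408 - 294.898 = -200.8571.

-200.86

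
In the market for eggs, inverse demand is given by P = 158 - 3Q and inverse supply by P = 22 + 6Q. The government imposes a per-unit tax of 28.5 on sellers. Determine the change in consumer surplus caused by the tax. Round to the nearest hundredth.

-128.51

Pre-tax equilibrium: 158 - 3Q = 22 + 6Q gives Q* = 15.1111, P* = 112.6667.
With the tax, sellers need 28.5 more per unit: 158 - 3Q = 22 + 6Q + 28.5, so Q_t = 11.9444. Buyers pay P_b = 122.1667; sellers receive P_s = P_b - 28.5 = 93.6667.
CS falls from (1/2)(15.1111)(45.3333) = 342.5185 to (1/2)(11.9444)(35.8333) = 214.0046, a change of -128.5139.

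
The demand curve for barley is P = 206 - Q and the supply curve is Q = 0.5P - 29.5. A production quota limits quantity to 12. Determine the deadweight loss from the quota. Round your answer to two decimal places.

Rewriting supply in inverse form: P = 59 + 2Q.
Without the quota, 206 - Q = 59 + 2Q gives Q* = 49.
At Q = 12 the demand price is 206 - (12) = 194 and the supply price is 59 + 2(12) = 83.
DWL = (1/2)(gap between curves at 12) x (Q* - 12) = (1/2)(111)(37) = 2053.5.

2053.50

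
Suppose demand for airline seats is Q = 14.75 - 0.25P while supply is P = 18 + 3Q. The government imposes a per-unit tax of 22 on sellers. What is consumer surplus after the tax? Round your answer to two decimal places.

Rewriting demand in inverse form: P = 59 - 4Q.
Without the tax, 59 - 4Q = 18 + 3Q so Q* = 5.8571 and P* = 35.5714.
A tax on sellers shifts supply up by 22: 59 - 4Q = 18 + 3Q + 22, so Q_t = 2.7143. Buyers pay P_b = 48.1429; sellers receive P_s = P_b - 22 = 26.1429.
Consumer surplus is the triangle under demand above P_b: (1/2)(2.7143)(59 - 48.1429) = 14.7347.

14.73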